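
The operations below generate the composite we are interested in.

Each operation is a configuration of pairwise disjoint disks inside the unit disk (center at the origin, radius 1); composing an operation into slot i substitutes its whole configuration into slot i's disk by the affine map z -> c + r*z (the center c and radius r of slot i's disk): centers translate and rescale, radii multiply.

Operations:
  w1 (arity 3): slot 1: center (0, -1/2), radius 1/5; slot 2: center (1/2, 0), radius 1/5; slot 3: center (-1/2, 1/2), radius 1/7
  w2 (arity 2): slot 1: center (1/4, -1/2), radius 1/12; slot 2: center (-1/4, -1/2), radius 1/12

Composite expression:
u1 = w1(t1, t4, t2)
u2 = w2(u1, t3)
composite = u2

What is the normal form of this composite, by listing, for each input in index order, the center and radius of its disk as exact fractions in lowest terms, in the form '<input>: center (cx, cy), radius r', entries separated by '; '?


t1: center (1/4, -13/24), radius 1/60; t2: center (5/24, -11/24), radius 1/84; t3: center (-1/4, -1/2), radius 1/12; t4: center (7/24, -1/2), radius 1/60

Nesting under w2 composes maps z -> c + r*z down each t-path.
t1: after 2 affine steps, its disk has center (1/4, -13/24), radius 1/60
t4: after 2 affine steps, its disk has center (7/24, -1/2), radius 1/60
t2: after 2 affine steps, its disk has center (5/24, -11/24), radius 1/84
t3: after 1 affine step, its disk has center (-1/4, -1/2), radius 1/12


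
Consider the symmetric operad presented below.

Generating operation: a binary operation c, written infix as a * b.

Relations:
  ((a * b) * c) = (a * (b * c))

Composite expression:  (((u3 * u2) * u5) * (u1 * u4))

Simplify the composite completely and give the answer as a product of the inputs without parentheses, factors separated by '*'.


Associativity of c dissolves the nesting; only the u-input order survives.
(u3 * u2) collapses to u3 * u2
((u3 * u2) * u5) collapses to u3 * u2 * u5
(u1 * u4) collapses to u1 * u4
(((u3 * u2) * u5) * (u1 * u4)) collapses to u3 * u2 * u5 * u1 * u4

u3 * u2 * u5 * u1 * u4


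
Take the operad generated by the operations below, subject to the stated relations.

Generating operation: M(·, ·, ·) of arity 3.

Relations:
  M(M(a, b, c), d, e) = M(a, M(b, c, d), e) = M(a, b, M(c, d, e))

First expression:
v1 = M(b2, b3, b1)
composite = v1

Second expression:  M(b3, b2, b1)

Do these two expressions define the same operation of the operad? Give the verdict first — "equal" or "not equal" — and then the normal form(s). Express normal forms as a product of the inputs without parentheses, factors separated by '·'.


not equal: they reduce to b2 · b3 · b1 and b3 · b2 · b1

Normal form of the first expression: b2 · b3 · b1
Normal form of the second expression: b3 · b2 · b1
Distinct normal forms: not equal.


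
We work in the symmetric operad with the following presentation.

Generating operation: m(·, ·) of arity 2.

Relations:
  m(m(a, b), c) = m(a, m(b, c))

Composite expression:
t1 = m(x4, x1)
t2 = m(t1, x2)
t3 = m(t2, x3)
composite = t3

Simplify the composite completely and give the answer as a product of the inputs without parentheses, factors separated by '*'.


x4 * x1 * x2 * x3

The m-tree's shape is irrelevant; the x-reading-order decides.
m(x4, x1) reduces to x4 * x1
m(m(x4, x1), x2) reduces to x4 * x1 * x2
m(m(m(x4, x1), x2), x3) reduces to x4 * x1 * x2 * x3


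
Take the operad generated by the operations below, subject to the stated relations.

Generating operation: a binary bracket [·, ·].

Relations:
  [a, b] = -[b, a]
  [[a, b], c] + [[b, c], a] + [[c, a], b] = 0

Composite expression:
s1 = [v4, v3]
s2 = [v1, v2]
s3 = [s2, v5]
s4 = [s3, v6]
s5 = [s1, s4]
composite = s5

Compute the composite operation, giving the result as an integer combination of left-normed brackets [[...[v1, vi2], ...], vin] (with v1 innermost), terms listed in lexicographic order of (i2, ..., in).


In the tensor algebra, words opening v1 carry the v1-anchored form.
Composite bracket: [[v4, v3], [[[v1, v2], v5], v6]]
Applying ab - ba throughout gives 32 signed words (2^5 = 32).
Words beginning with v1 determine it all:
  v1v2v5v6v3v4 (sign +1) contributes +[[[[[v1, v2], v5], v6], v3], v4]
  v1v2v5v6v4v3 (sign -1) contributes -[[[[[v1, v2], v5], v6], v4], v3]

[[[[[v1, v2], v5], v6], v3], v4] - [[[[[v1, v2], v5], v6], v4], v3]


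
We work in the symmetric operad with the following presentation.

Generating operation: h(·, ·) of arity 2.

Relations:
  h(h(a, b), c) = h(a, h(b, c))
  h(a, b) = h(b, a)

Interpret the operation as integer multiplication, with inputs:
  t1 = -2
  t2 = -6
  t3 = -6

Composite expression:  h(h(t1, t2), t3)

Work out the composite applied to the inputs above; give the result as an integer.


-72

h(t1, t2) = 12
h(h(t1, t2), t3) = -72


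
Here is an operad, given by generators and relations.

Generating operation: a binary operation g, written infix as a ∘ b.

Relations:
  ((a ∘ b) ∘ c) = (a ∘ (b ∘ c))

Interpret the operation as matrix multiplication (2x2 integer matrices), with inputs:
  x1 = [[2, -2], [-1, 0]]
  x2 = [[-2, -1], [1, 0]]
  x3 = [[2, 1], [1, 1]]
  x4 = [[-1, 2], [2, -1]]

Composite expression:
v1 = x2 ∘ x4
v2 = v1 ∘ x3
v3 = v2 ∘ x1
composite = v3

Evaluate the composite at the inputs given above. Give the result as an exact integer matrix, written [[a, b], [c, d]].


(x2 ∘ x4) = [[0, -3], [-1, 2]]
((x2 ∘ x4) ∘ x3) = [[-3, -3], [0, 1]]
(((x2 ∘ x4) ∘ x3) ∘ x1) = [[-3, 6], [-1, 0]]

[[-3, 6], [-1, 0]]


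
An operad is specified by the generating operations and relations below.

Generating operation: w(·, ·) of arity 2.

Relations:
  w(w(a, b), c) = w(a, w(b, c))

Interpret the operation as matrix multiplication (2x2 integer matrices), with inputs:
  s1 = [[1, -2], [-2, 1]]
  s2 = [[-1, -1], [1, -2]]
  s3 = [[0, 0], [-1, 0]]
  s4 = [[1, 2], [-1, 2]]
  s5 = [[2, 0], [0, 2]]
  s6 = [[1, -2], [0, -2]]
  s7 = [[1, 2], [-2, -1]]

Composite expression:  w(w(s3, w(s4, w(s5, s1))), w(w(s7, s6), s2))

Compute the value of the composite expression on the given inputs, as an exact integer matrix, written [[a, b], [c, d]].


[[0, 0], [-42, 66]]

w(s5, s1) = [[2, -4], [-4, 2]]
w(s4, w(s5, s1)) = [[-6, 0], [-10, 8]]
w(s3, w(s4, w(s5, s1))) = [[0, 0], [6, 0]]
w(s7, s6) = [[1, -6], [-2, 6]]
w(w(s7, s6), s2) = [[-7, 11], [8, -10]]
w(w(s3, w(s4, w(s5, s1))), w(w(s7, s6), s2)) = [[0, 0], [-42, 66]]


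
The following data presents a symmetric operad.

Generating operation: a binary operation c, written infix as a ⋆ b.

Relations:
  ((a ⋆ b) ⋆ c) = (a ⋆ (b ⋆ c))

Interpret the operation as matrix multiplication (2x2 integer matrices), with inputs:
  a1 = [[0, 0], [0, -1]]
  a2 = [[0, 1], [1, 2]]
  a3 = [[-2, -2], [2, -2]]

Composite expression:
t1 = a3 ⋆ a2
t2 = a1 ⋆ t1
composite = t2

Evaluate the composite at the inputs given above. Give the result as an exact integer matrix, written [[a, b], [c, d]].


[[0, 0], [2, 2]]

(a3 ⋆ a2) = [[-2, -6], [-2, -2]]
(a1 ⋆ (a3 ⋆ a2)) = [[0, 0], [2, 2]]


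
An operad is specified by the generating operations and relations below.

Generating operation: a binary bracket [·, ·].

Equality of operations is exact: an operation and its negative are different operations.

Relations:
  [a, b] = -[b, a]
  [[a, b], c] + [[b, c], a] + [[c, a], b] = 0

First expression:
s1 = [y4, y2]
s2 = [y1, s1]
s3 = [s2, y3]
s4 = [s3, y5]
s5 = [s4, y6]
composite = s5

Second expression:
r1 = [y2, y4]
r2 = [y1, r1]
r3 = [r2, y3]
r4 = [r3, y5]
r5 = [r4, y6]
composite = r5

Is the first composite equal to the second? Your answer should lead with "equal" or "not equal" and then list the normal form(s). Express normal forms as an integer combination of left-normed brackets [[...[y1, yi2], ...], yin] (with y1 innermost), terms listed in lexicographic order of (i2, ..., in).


Reducing the first expression gives -[[[[[y1, y2], y4], y3], y5], y6] + [[[[[y1, y4], y2], y3], y5], y6]
Reducing the second expression gives [[[[[y1, y2], y4], y3], y5], y6] - [[[[[y1, y4], y2], y3], y5], y6]
Distinct normal forms: not equal.

not equal: they reduce to -[[[[[y1, y2], y4], y3], y5], y6] + [[[[[y1, y4], y2], y3], y5], y6] and [[[[[y1, y2], y4], y3], y5], y6] - [[[[[y1, y4], y2], y3], y5], y6]


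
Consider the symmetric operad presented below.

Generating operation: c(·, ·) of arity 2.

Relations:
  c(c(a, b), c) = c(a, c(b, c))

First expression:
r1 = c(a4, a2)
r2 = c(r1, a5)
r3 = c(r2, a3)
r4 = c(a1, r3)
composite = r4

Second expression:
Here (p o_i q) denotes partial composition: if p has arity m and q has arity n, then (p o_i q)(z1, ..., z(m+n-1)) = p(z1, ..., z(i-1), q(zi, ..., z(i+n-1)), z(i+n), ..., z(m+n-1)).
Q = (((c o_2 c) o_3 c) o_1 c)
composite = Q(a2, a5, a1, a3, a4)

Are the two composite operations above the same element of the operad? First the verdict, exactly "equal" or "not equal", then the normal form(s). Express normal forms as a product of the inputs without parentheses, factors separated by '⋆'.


not equal — first a1 ⋆ a4 ⋆ a2 ⋆ a5 ⋆ a3, second a2 ⋆ a5 ⋆ a1 ⋆ a3 ⋆ a4

The first expression, normalized: a1 ⋆ a4 ⋆ a2 ⋆ a5 ⋆ a3
The second expression, normalized: a2 ⋆ a5 ⋆ a1 ⋆ a3 ⋆ a4
The forms do not match — not equal.


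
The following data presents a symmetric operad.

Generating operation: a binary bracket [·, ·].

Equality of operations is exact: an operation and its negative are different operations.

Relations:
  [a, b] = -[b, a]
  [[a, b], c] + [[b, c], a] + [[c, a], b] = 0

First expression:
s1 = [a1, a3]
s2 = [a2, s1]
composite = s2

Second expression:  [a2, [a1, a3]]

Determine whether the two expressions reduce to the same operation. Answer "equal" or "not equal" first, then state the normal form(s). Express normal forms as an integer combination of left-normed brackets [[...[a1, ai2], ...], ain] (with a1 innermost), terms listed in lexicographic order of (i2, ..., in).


The first expression, normalized: -[[a1, a3], a2]
The second expression, normalized: -[[a1, a3], a2]
The forms coincide; equal.

equal — both sides give -[[a1, a3], a2]


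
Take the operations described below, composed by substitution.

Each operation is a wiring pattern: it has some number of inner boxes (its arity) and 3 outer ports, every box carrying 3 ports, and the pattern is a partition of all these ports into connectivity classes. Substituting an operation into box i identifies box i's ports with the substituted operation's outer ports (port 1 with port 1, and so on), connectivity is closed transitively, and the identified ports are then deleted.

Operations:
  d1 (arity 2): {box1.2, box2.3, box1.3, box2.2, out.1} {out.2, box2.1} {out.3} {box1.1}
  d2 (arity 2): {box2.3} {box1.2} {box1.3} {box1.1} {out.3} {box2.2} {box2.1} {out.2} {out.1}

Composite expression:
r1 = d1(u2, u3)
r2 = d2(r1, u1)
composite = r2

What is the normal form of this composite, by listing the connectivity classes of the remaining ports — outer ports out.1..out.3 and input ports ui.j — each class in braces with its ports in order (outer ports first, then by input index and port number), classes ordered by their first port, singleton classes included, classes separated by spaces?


After gluing at d2, chains via deleted ports link the u-ports.
the subtree at d1 composes to {out.1, u2.2, u2.3, u3.2, u3.3} {out.2, u3.1} {out.3} {u2.1} on (u2, u3); out.j = own outer ports
the subtree at d2 composes to {out.1} {out.2} {out.3} {u1.1} {u1.2} {u1.3} {u2.1} {u2.2, u2.3, u3.2, u3.3} {u3.1} on (u2, u3, u1); out.j = own outer ports

{out.1} {out.2} {out.3} {u1.1} {u1.2} {u1.3} {u2.1} {u2.2, u2.3, u3.2, u3.3} {u3.1}


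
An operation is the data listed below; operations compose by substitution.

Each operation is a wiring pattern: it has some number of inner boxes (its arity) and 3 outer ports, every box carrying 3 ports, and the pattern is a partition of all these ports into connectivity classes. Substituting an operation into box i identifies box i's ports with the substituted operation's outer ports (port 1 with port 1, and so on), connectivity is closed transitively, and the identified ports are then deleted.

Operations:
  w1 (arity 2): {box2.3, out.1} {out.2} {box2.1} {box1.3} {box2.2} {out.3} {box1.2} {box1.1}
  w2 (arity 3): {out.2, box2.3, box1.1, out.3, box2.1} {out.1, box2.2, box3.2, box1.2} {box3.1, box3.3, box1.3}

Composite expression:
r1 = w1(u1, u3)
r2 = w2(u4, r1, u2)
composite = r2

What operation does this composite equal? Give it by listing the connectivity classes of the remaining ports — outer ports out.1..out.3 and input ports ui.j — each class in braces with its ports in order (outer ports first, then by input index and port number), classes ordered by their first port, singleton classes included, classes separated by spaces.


{out.1, u2.2, u4.2} {out.2, out.3, u3.3, u4.1} {u1.1} {u1.2} {u1.3} {u2.1, u2.3, u4.3} {u3.1} {u3.2}

After gluing at w2, chains via deleted ports link the u-ports.
composing w1 on (u1, u3), with out.j its own outer ports: {out.1, u3.3} {out.2} {out.3} {u1.1} {u1.2} {u1.3} {u3.1} {u3.2}
composing w2 on (u4, u1, u3, u2), with out.j its own outer ports: {out.1, u2.2, u4.2} {out.2, out.3, u3.3, u4.1} {u1.1} {u1.2} {u1.3} {u2.1, u2.3, u4.3} {u3.1} {u3.2}


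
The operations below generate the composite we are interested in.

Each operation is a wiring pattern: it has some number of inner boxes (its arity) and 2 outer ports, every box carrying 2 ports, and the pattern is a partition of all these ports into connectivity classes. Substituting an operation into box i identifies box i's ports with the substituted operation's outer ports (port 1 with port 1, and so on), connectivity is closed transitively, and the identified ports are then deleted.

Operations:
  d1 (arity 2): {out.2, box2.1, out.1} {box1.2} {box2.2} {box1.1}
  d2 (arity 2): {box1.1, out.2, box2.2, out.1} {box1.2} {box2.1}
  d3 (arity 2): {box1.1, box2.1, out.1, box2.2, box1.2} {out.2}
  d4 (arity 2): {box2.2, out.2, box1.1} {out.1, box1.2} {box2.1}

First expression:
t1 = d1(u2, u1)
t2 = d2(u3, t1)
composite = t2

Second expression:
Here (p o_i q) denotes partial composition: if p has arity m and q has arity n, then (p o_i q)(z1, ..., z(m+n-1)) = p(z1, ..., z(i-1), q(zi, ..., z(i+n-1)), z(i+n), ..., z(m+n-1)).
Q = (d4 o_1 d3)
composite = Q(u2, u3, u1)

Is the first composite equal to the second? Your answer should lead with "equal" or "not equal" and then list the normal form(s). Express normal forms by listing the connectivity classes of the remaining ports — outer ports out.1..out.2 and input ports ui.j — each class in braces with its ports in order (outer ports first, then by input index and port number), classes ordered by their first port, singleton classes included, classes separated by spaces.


not equal; the first gives {out.1, out.2, u1.1, u3.1} {u1.2} {u2.1} {u2.2} {u3.2} and the second {out.1} {out.2, u1.2, u2.1, u2.2, u3.1, u3.2} {u1.1}

Normal form of the first expression: {out.1, out.2, u1.1, u3.1} {u1.2} {u2.1} {u2.2} {u3.2}
Normal form of the second expression: {out.1} {out.2, u1.2, u2.1, u2.2, u3.1, u3.2} {u1.1}
They disagree, so not equal.


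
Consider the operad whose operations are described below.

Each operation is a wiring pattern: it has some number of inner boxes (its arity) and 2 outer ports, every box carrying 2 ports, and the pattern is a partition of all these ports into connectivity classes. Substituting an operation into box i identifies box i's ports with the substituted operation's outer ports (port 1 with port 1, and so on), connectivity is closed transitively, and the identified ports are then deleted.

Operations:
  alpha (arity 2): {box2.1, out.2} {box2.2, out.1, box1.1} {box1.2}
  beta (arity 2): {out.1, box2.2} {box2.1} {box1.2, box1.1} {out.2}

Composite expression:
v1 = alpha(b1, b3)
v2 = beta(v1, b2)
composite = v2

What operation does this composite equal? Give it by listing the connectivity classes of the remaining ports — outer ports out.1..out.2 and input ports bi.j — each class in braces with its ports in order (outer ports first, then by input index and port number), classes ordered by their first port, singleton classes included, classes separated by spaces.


{out.1, b2.2} {out.2} {b1.1, b3.1, b3.2} {b1.2} {b2.1}

After gluing at beta, chains via deleted ports link the b-ports.
composing alpha on (b1, b3), with out.j its own outer ports: {out.1, b1.1, b3.2} {out.2, b3.1} {b1.2}
composing beta on (b1, b3, b2), with out.j its own outer ports: {out.1, b2.2} {out.2} {b1.1, b3.1, b3.2} {b1.2} {b2.1}


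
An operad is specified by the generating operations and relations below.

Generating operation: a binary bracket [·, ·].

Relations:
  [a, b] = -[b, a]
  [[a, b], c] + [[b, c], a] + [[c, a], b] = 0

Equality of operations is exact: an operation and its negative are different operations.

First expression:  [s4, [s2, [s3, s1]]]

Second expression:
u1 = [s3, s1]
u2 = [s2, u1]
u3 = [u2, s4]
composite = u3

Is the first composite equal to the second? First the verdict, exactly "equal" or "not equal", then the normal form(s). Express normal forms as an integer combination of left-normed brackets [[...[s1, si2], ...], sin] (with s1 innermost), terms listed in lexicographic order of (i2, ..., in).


not equal — first -[[[s1, s3], s2], s4], second [[[s1, s3], s2], s4]

The first expression reduces to -[[[s1, s3], s2], s4]
The second expression reduces to [[[s1, s3], s2], s4]
They disagree, so not equal.


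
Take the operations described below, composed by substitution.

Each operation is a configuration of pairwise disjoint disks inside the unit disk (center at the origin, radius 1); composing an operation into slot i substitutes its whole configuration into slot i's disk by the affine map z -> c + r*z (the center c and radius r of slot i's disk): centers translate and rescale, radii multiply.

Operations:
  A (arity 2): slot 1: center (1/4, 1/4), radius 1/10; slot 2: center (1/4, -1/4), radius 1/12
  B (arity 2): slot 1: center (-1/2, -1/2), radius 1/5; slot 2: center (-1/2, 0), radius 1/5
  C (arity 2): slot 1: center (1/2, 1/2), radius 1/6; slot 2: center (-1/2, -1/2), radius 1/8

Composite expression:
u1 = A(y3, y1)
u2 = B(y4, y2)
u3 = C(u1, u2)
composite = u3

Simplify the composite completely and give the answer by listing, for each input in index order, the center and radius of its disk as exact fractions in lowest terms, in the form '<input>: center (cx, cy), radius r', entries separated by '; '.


y1: center (13/24, 11/24), radius 1/72; y2: center (-9/16, -1/2), radius 1/40; y3: center (13/24, 13/24), radius 1/60; y4: center (-9/16, -9/16), radius 1/40

Each y-disk chains the slot maps above it in C; radii multiply.
y3 passes through 2 substitutions, ending at center (13/24, 13/24), radius 1/60
y1 passes through 2 substitutions, ending at center (13/24, 11/24), radius 1/72
y4 passes through 2 substitutions, ending at center (-9/16, -9/16), radius 1/40
y2 passes through 2 substitutions, ending at center (-9/16, -1/2), radius 1/40


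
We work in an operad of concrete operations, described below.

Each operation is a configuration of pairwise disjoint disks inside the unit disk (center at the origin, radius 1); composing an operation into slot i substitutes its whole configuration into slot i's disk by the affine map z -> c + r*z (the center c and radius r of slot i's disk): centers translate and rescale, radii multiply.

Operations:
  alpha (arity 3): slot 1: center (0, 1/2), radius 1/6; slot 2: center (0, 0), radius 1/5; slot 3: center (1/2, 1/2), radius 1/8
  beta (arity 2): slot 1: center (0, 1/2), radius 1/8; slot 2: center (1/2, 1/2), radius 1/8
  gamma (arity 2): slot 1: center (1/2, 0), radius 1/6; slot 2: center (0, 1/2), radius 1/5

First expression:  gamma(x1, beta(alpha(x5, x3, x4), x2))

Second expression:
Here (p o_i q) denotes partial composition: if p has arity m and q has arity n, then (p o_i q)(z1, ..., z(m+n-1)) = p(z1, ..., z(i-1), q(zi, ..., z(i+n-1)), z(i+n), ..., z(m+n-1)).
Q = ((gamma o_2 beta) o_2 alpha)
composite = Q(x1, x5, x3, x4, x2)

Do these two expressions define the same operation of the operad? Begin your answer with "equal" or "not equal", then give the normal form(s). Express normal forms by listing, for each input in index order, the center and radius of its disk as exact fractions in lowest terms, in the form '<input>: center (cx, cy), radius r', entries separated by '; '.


equal; the common form is x1: center (1/2, 0), radius 1/6; x2: center (1/10, 3/5), radius 1/40; x3: center (0, 3/5), radius 1/200; x4: center (1/80, 49/80), radius 1/320; x5: center (0, 49/80), radius 1/240

In normal form, the first expression is x1: center (1/2, 0), radius 1/6; x2: center (1/10, 3/5), radius 1/40; x3: center (0, 3/5), radius 1/200; x4: center (1/80, 49/80), radius 1/320; x5: center (0, 49/80), radius 1/240
In normal form, the second expression is x1: center (1/2, 0), radius 1/6; x2: center (1/10, 3/5), radius 1/40; x3: center (0, 3/5), radius 1/200; x4: center (1/80, 49/80), radius 1/320; x5: center (0, 49/80), radius 1/240
The normal forms match — equal.


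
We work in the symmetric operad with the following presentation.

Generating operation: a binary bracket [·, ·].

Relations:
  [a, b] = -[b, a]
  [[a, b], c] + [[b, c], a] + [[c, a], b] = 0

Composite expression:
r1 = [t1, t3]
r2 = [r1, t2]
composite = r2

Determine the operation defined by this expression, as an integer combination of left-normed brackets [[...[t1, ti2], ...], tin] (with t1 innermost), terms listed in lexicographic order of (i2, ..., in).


[[t1, t3], t2]

Skip Jacobi rewriting: expand, keep t1-initial words, read off terms.
Composite bracket: [[t1, t3], t2]
Each bracket splits as ab - ba, giving 4 signed words (2^2 = 4).
Only words starting with t1 matter:
  the word t1t3t2 carries sign +1 and contributes +[[t1, t3], t2]


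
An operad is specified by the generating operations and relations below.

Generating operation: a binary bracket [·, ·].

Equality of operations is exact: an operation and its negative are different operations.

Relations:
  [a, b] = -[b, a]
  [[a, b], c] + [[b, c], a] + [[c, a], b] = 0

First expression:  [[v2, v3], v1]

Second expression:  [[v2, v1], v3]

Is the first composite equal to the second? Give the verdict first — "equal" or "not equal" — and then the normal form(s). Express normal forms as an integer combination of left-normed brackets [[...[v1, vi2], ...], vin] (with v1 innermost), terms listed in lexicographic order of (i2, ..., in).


not equal — first -[[v1, v2], v3] + [[v1, v3], v2], second -[[v1, v2], v3]

The first expression, normalized: -[[v1, v2], v3] + [[v1, v3], v2]
The second expression, normalized: -[[v1, v2], v3]
Different reductions; not equal.


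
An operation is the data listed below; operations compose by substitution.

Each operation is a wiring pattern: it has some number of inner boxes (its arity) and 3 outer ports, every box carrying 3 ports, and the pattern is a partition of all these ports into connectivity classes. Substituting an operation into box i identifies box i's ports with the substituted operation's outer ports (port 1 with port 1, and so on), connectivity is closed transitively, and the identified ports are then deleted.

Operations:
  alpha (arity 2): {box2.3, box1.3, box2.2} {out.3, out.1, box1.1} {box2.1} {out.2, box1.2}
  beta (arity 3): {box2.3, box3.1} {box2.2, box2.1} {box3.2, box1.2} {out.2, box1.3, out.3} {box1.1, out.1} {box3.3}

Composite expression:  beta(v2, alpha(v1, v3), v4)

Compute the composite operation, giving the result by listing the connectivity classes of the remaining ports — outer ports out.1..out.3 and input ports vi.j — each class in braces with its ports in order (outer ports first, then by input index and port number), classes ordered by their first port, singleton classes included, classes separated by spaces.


{out.1, v2.1} {out.2, out.3, v2.3} {v1.1, v1.2, v4.1} {v1.3, v3.2, v3.3} {v2.2, v4.2} {v3.1} {v4.3}

Connectivity passes through glued beta-boundaries; trace each wire chain.
composing alpha on (v1, v3), with out.j its own outer ports: {out.1, out.3, v1.1} {out.2, v1.2} {v1.3, v3.2, v3.3} {v3.1}
composing beta on (v2, v1, v3, v4), with out.j its own outer ports: {out.1, v2.1} {out.2, out.3, v2.3} {v1.1, v1.2, v4.1} {v1.3, v3.2, v3.3} {v2.2, v4.2} {v3.1} {v4.3}


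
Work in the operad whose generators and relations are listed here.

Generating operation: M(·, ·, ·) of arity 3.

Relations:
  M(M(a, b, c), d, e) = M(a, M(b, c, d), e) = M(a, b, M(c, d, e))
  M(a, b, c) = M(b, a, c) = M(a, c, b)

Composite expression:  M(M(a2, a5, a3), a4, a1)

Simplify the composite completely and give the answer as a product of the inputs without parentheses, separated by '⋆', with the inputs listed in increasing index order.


Both nesting and order wash out for M; what remains is which a's occur.
M(a2, a5, a3) unparenthesizes to a2 ⋆ a5 ⋆ a3
M(M(a2, a5, a3), a4, a1) unparenthesizes to a2 ⋆ a5 ⋆ a3 ⋆ a4 ⋆ a1
reordering the factors by index: a1 ⋆ a2 ⋆ a3 ⋆ a4 ⋆ a5

a1 ⋆ a2 ⋆ a3 ⋆ a4 ⋆ a5


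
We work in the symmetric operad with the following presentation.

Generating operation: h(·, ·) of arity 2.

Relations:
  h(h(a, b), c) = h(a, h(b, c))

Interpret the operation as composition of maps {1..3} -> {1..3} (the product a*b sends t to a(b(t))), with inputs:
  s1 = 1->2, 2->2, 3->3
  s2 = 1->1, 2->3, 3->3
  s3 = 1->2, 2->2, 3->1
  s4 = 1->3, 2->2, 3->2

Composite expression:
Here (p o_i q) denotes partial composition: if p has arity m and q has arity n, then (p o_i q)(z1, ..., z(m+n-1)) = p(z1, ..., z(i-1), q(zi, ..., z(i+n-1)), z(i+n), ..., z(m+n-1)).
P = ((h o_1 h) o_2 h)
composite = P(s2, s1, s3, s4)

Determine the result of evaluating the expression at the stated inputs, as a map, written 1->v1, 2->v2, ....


1->3, 2->3, 3->3

h(s1, s3) = 1->2, 2->2, 3->2
h(s2, h(s1, s3)) = 1->3, 2->3, 3->3
h(h(s2, h(s1, s3)), s4) = 1->3, 2->3, 3->3


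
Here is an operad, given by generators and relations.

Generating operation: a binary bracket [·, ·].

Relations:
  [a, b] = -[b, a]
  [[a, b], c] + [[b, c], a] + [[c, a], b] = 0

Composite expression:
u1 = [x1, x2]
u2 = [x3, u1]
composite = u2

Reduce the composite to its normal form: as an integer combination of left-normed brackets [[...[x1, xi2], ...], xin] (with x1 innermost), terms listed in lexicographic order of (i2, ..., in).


-[[x1, x2], x3]

Expand each bracket as ab - ba; the x1-initial words give the coefficients.
Composite bracket: [x3, [x1, x2]]
Each bracket splits as ab - ba, giving 4 signed words (2^2 = 4).
Only words starting with x1 matter:
  from x1x2x3, sign -1: term -[[x1, x2], x3]


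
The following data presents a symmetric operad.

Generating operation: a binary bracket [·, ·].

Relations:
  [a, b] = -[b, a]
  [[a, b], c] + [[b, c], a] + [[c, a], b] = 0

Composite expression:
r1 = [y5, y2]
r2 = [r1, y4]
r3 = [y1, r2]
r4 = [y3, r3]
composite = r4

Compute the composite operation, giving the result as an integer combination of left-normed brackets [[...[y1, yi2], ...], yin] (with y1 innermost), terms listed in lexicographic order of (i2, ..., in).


[[[[y1, y2], y5], y4], y3] - [[[[y1, y4], y2], y5], y3] + [[[[y1, y4], y5], y2], y3] - [[[[y1, y5], y2], y4], y3]

Skip Jacobi rewriting: expand, keep y1-initial words, read off terms.
Composite bracket: [y3, [y1, [[y5, y2], y4]]]
The bracket unfolds into 16 signed words via [a, b] = ab - ba (2^4 = 16).
Collect the words opening with y1:
  the word y1y2y5y4y3 carries sign +1 and contributes +[[[[y1, y2], y5], y4], y3]
  the word y1y4y2y5y3 carries sign -1 and contributes -[[[[y1, y4], y2], y5], y3]
  the word y1y4y5y2y3 carries sign +1 and contributes +[[[[y1, y4], y5], y2], y3]
  the word y1y5y2y4y3 carries sign -1 and contributes -[[[[y1, y5], y2], y4], y3]


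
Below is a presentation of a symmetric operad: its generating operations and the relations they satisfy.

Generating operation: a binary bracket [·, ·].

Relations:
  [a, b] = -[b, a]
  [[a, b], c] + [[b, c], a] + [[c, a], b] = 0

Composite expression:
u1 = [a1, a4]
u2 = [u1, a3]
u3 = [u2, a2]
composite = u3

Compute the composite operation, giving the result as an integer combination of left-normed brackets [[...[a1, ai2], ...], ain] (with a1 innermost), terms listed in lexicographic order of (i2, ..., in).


[[[a1, a4], a3], a2]

Skip Jacobi rewriting: expand, keep a1-initial words, read off terms.
Composite bracket: [[[a1, a4], a3], a2]
Each bracket splits as ab - ba, giving 8 signed words (2^3 = 8).
Collect the words opening with a1:
  a1a4a3a2 (sign +1) contributes +[[[a1, a4], a3], a2]


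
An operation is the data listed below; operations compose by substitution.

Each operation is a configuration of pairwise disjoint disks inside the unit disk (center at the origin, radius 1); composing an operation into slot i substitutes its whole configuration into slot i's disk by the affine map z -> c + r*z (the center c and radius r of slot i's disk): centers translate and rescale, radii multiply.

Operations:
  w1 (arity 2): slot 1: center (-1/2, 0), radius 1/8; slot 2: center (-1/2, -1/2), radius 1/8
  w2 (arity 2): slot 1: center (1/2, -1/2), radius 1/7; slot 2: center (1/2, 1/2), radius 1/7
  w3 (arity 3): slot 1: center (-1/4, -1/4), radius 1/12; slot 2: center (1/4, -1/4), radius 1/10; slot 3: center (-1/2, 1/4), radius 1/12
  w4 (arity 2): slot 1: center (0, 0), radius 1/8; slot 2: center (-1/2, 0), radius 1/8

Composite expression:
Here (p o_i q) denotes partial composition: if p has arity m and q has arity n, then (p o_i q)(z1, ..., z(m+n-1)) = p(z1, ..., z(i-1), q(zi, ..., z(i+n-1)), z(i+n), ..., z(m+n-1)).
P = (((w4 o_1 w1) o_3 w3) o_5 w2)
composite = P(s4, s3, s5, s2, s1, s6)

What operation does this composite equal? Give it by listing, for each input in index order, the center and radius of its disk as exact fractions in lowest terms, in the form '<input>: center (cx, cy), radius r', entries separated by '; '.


s1: center (-107/192, 5/192), radius 1/672; s2: center (-15/32, -1/32), radius 1/80; s3: center (-1/16, -1/16), radius 1/64; s4: center (-1/16, 0), radius 1/64; s5: center (-17/32, -1/32), radius 1/96; s6: center (-107/192, 7/192), radius 1/672


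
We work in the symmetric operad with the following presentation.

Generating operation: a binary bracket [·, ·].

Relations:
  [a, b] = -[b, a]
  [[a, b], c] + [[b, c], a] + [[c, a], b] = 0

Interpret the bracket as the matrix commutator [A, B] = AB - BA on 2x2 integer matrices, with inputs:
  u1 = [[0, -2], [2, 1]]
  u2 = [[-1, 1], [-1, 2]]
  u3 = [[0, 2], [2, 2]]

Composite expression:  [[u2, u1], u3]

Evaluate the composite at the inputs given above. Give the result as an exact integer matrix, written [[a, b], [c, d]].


[u2, u1] = [[0, 7], [7, 0]]
[[u2, u1], u3] = [[0, 14], [-14, 0]]

[[0, 14], [-14, 0]]


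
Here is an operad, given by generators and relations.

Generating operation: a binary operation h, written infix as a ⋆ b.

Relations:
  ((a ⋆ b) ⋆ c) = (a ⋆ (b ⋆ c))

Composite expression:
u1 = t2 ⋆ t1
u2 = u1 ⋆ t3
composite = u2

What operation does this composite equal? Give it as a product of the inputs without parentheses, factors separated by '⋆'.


t2 ⋆ t1 ⋆ t3

Key point: h is associative — brackets drop, the t-order remains.
(t2 ⋆ t1) spells out as t2 ⋆ t1
((t2 ⋆ t1) ⋆ t3) spells out as t2 ⋆ t1 ⋆ t3


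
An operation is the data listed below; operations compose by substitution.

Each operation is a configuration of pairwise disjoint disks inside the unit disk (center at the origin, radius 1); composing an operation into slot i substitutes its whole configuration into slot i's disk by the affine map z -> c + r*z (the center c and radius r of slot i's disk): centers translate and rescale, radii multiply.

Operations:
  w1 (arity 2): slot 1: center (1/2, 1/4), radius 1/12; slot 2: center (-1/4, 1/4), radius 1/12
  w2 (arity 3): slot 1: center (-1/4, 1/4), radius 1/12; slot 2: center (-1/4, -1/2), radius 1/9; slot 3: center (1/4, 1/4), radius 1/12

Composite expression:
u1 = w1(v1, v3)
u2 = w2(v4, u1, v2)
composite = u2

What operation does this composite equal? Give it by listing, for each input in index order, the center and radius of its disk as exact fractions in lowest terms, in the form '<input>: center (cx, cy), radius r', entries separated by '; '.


Each v-disk chains the slot maps above it in w2; radii multiply.
tracing v4 down its 1-map path: center (-1/4, 1/4), radius 1/12
tracing v1 down its 2-map path: center (-7/36, -17/36), radius 1/108
tracing v3 down its 2-map path: center (-5/18, -17/36), radius 1/108
tracing v2 down its 1-map path: center (1/4, 1/4), radius 1/12

v1: center (-7/36, -17/36), radius 1/108; v2: center (1/4, 1/4), radius 1/12; v3: center (-5/18, -17/36), radius 1/108; v4: center (-1/4, 1/4), radius 1/12


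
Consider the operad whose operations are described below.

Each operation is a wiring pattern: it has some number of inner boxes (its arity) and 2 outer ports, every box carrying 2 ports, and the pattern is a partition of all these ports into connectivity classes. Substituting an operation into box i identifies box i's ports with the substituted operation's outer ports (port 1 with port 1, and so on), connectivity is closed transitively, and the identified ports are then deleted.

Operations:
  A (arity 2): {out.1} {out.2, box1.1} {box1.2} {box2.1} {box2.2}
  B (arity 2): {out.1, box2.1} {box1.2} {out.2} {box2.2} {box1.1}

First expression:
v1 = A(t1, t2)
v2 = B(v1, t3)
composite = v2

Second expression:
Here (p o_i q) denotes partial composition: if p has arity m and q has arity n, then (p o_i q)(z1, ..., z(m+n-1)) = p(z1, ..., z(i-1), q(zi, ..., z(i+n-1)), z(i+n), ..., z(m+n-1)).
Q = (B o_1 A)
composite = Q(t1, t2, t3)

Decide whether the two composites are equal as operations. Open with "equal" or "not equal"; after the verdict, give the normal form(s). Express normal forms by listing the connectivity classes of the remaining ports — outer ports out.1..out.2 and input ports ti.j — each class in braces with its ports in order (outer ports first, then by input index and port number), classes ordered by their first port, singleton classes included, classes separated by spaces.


equal; both compose to {out.1, t3.1} {out.2} {t1.1} {t1.2} {t2.1} {t2.2} {t3.2}

Reducing the first expression gives {out.1, t3.1} {out.2} {t1.1} {t1.2} {t2.1} {t2.2} {t3.2}
Reducing the second expression gives {out.1, t3.1} {out.2} {t1.1} {t1.2} {t2.1} {t2.2} {t3.2}
The normal forms match — equal.


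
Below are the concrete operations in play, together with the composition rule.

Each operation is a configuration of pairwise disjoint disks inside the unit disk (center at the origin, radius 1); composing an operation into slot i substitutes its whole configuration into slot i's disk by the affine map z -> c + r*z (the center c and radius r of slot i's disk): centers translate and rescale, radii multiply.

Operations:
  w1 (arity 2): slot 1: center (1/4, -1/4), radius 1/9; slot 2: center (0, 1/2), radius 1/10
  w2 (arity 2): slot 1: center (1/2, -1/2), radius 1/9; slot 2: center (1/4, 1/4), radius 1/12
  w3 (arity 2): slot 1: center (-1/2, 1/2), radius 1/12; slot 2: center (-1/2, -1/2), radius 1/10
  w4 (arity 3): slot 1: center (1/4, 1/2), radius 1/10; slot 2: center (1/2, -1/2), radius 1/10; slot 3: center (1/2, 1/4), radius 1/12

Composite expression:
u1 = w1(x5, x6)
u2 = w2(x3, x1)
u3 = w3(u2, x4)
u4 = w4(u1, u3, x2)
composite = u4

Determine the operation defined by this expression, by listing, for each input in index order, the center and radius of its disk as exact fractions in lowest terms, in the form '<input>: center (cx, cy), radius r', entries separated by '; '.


x1: center (217/480, -43/96), radius 1/1440; x2: center (1/2, 1/4), radius 1/12; x3: center (109/240, -109/240), radius 1/1080; x4: center (9/20, -11/20), radius 1/100; x5: center (11/40, 19/40), radius 1/90; x6: center (1/4, 11/20), radius 1/100

Affine substitution under w4: radii multiply and x-centers shift.
tracing x5 down its 2-map path: center (11/40, 19/40), radius 1/90
tracing x6 down its 2-map path: center (1/4, 11/20), radius 1/100
tracing x3 down its 3-map path: center (109/240, -109/240), radius 1/1080
tracing x1 down its 3-map path: center (217/480, -43/96), radius 1/1440
tracing x4 down its 2-map path: center (9/20, -11/20), radius 1/100
tracing x2 down its 1-map path: center (1/2, 1/4), radius 1/12


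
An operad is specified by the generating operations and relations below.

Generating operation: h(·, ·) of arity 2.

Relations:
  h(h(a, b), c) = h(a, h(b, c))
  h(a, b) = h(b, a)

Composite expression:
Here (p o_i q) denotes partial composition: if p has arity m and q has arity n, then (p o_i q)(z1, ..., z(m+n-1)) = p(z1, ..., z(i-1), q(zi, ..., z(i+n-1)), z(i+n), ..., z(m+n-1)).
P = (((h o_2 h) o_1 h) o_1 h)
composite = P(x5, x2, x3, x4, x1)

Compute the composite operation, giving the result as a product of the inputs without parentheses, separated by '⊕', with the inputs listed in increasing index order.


Any arrangement under h is one operation, so sort the x-inputs.
h(x5, x2) linearizes to x5 ⊕ x2
h(h(x5, x2), x3) linearizes to x5 ⊕ x2 ⊕ x3
h(x4, x1) linearizes to x4 ⊕ x1
h(h(h(x5, x2), x3), h(x4, x1)) linearizes to x5 ⊕ x2 ⊕ x3 ⊕ x4 ⊕ x1
reordering the factors by index: x1 ⊕ x2 ⊕ x3 ⊕ x4 ⊕ x5

x1 ⊕ x2 ⊕ x3 ⊕ x4 ⊕ x5


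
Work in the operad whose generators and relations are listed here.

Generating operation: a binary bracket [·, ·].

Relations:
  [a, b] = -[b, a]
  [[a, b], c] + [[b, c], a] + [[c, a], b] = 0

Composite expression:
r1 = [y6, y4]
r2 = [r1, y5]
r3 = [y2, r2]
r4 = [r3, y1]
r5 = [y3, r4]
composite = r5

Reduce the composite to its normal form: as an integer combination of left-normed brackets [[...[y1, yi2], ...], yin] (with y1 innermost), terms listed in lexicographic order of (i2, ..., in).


-[[[[[y1, y2], y4], y6], y5], y3] + [[[[[y1, y2], y5], y4], y6], y3] - [[[[[y1, y2], y5], y6], y4], y3] + [[[[[y1, y2], y6], y4], y5], y3] + [[[[[y1, y4], y6], y5], y2], y3] - [[[[[y1, y5], y4], y6], y2], y3] + [[[[[y1, y5], y6], y4], y2], y3] - [[[[[y1, y6], y4], y5], y2], y3]

Expand each bracket as ab - ba; the y1-initial words give the coefficients.
Composite bracket: [y3, [[y2, [[y6, y4], y5]], y1]]
Under [a, b] = ab - ba we get 32 signed associative words (2^5 = 32).
Words beginning with y1 determine it all:
  word y1y2y4y6y5y3 has sign -1, contributing -[[[[[y1, y2], y4], y6], y5], y3]
  word y1y2y5y4y6y3 has sign +1, contributing +[[[[[y1, y2], y5], y4], y6], y3]
  word y1y2y5y6y4y3 has sign -1, contributing -[[[[[y1, y2], y5], y6], y4], y3]
  word y1y2y6y4y5y3 has sign +1, contributing +[[[[[y1, y2], y6], y4], y5], y3]
  word y1y4y6y5y2y3 has sign +1, contributing +[[[[[y1, y4], y6], y5], y2], y3]
  word y1y5y4y6y2y3 has sign -1, contributing -[[[[[y1, y5], y4], y6], y2], y3]
  word y1y5y6y4y2y3 has sign +1, contributing +[[[[[y1, y5], y6], y4], y2], y3]
  word y1y6y4y5y2y3 has sign -1, contributing -[[[[[y1, y6], y4], y5], y2], y3]


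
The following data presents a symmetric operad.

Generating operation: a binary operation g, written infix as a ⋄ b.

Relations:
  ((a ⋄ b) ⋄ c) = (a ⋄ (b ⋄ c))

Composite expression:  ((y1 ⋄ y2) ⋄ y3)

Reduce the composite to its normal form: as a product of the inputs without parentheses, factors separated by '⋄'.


y1 ⋄ y2 ⋄ y3

Every regrouping of g is equal, so read the y-inputs in written order.
(y1 ⋄ y2) linearizes to y1 ⋄ y2
((y1 ⋄ y2) ⋄ y3) linearizes to y1 ⋄ y2 ⋄ y3


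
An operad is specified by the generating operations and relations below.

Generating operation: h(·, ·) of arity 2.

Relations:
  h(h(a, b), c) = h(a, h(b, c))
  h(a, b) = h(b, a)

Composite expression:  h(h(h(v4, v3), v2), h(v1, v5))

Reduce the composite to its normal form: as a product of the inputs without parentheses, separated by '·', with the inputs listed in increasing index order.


v1 · v2 · v3 · v4 · v5

Any arrangement under h is one operation, so sort the v-inputs.
h(v4, v3) reduces to v4 · v3
h(h(v4, v3), v2) reduces to v4 · v3 · v2
h(v1, v5) reduces to v1 · v5
h(h(h(v4, v3), v2), h(v1, v5)) reduces to v4 · v3 · v2 · v1 · v5
reordering the factors by index: v1 · v2 · v3 · v4 · v5
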